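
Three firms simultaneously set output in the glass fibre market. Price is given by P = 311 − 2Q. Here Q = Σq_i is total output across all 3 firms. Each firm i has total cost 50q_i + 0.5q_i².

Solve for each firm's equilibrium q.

A representative firm's profit is π_i = q_i(311 − 2Q) − 50q_i − 0.5q_i², with Q = q_i + Σ_{j≠i} q_j.
First-order condition: 261 − 5q_i − 2Σ_{j≠i} q_j = 0.
With identical firms, set every q_j = q: then 261 − 5q − 4q = 0, i.e. q = 261/9 = 29.

29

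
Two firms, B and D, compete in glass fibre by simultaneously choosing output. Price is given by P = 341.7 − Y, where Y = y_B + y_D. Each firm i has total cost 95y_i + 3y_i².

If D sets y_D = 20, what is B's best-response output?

Firm B's profit: π = y_B(341.7 − (y_B + y_D)) − 95y_B − 3y_B².
∂π/∂y_B = 246.7 − 8y_B − y_D = 0, so y_B = 30.8375 − 0.125y_D.
At y_D = 20: y_B = 30.8375 − 0.125·20 = 28.3375.

28.3375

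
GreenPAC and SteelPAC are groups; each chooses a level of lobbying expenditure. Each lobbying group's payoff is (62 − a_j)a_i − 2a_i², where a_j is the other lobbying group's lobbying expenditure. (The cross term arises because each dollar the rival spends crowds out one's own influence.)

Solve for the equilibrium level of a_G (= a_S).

12.4

GreenPAC's payoff is (62 − a_S)a_G − 2a_G².
∂π/∂a_G = 62 − a_S − 4a_G = 0, so a_G = 15.5 − 0.25a_S.
By symmetry a_S = a_G; substituting into the reaction function, 1.25a_G = 15.5 and a_G = 12.4.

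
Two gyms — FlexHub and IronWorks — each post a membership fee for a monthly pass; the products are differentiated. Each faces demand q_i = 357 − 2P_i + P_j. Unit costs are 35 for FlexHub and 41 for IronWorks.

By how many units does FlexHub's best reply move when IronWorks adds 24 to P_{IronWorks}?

FlexHub's profit: π = (P_{FlexHub} − 35)(357 − 2P_{FlexHub} + P_{IronWorks}).
∂π/∂P_{FlexHub} = 427 − 4P_{FlexHub} + P_{IronWorks} = 0 ⇒ P_{FlexHub} = 106.75 + 0.25P_{IronWorks}.
The reaction-function slope is 0.25, so a 24-unit rise in P_{IronWorks} moves P_{FlexHub} by 0.25 × 24 = 6. FlexHub's best response rises — the actions are strategic complements.

6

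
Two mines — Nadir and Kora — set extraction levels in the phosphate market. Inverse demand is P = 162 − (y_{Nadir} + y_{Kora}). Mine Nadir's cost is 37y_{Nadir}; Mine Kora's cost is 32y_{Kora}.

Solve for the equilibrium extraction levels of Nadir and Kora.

40, 45

Mine Nadir's profit: π = y_{Nadir}(162 − (y_{Nadir} + y_{Kora})) − 37y_{Nadir}.
∂π/∂y_{Nadir} = 125 − 2y_{Nadir} − y_{Kora} = 0, so y_{Nadir} = 62.5 − 0.5y_{Kora}.
By the same steps for Kora: y_{Kora} = 65 − 0.5y_{Nadir}.
Solving the two reaction functions simultaneously: (1 − (−0.5)(−0.5))y_{Nadir} = 62.5 − 0.5·65, so 0.75y_{Nadir} = 30 and y_{Nadir} = 40.
Then y_{Kora} = 65 − 0.5·40 = 45.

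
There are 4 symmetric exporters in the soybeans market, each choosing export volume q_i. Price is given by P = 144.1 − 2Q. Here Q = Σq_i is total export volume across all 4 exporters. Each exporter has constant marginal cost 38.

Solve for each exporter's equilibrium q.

A representative exporter's profit is π_i = q_i(144.1 − 2Q) − 38q_i, with Q = q_i + Σ_{j≠i} q_j.
First-order condition: 106.1 − 4q_i − 2Σ_{j≠i} q_j = 0.
Imposing symmetry (q_j = q for all j) turns Σ_{j≠i} q_j into 3q, so 106.1 = 10q and q = 10.61.

10.61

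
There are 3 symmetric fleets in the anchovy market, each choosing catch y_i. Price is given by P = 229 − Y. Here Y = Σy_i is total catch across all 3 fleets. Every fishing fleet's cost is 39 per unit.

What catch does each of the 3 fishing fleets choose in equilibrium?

A representative fishing fleet's profit is π_i = y_i(229 − Y) − 39y_i, with Y = y_i + Σ_{j≠i} y_j.
First-order condition: 190 − 2y_i − Σ_{j≠i} y_j = 0.
With identical fishing fleets, set every y_j = y: then 190 − 2y − 2y = 0, i.e. y = 190/4 = 47.5.

47.5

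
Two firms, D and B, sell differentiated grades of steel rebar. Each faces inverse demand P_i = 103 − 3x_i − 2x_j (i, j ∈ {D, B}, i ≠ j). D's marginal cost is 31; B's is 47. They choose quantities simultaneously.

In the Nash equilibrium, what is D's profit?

Firm D's profit: π = x_D(103 − 3x_D − 2x_B) − 31x_D.
∂π/∂x_D = 72 − 6x_D − 2x_B = 0 ⇒ x_D = 12 − (1/3)x_B.
Similarly x_B = 28/3 − (1/3)x_D.
Plugging x_B into D's best response: x_D = 12 − (1/3)(28/3 − (1/3)x_D) ⇒ (8/9)x_D = 80/9, so x_D = 10.
Then x_B = 28/3 − (1/3)·10 = 6.
P_D = 103 − 3·10 − 2·6 = 61.
Profit = (61 − 31)·10 = 300.

300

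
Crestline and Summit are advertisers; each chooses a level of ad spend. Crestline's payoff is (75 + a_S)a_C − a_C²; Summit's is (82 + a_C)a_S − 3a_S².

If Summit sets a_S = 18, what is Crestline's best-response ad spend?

Expanding Crestline's payoff: 75a_C + a_Sa_C − a_C².
∂π/∂a_C = 75 + a_S − 2a_C = 0, so a_C = 37.5 + 0.5a_S.
At a_S = 18: a_C = 37.5 + 0.5·18 = 46.5.

46.5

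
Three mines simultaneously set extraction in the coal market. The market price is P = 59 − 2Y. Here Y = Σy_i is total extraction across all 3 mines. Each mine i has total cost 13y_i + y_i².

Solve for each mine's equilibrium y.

A representative mine's profit is π_i = y_i(59 − 2Y) − 13y_i − y_i², with Y = y_i + Σ_{j≠i} y_j.
First-order condition: 46 − 6y_i − 2Σ_{j≠i} y_j = 0.
With identical mines, set every y_j = y: then 46 − 6y − 4y = 0, i.e. y = 46/10 = 4.6.

4.6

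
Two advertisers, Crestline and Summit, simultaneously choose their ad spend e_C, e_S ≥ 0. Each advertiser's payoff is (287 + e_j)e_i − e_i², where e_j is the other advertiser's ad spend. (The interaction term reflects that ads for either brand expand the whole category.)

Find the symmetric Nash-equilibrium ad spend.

287

Crestline's payoff is (287 + e_S)e_C − e_C².
∂π/∂e_C = 287 + e_S − 2e_C = 0, so e_C = 143.5 + 0.5e_S.
Setting e_C = e_S in the reaction function: e_C = 143.5 + 0.5e_C, so e_C = 143.5 / 0.5 = 287.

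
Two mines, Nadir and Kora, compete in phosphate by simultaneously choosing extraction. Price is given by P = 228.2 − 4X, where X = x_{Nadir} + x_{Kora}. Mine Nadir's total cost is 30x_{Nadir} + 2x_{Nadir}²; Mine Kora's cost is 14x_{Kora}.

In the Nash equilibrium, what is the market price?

102.88

Mine Nadir's profit: π = x_{Nadir}(228.2 − 4(x_{Nadir} + x_{Kora})) − 30x_{Nadir} − 2x_{Nadir}².
∂π/∂x_{Nadir} = 198.2 − 12x_{Nadir} − 4x_{Kora} = 0, so x_{Nadir} = 991/60 − (1/3)x_{Kora}.
For Kora: ∂π/∂x_{Kora} = 214.2 − 8x_{Kora} − 4x_{Nadir} = 0 ⇒ x_{Kora} = 26.775 − 0.5x_{Nadir}.
Solving the two reaction functions simultaneously: (1 − (−1/3)(−0.5))x_{Nadir} = 991/60 − (1/3)·26.775, so (5/6)x_{Nadir} = 911/120 and x_{Nadir} = 9.11.
Then x_{Kora} = 26.775 − 0.5·9.11 = 22.22.
Equilibrium price: P = 228.2 − 4·31.33 = 102.88.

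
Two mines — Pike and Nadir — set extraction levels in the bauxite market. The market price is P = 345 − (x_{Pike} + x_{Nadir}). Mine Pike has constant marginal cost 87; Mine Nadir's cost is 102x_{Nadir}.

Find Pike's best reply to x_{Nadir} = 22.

Mine Pike's profit: π = x_{Pike}(345 − (x_{Pike} + x_{Nadir})) − 87x_{Pike}.
∂π/∂x_{Pike} = 258 − 2x_{Pike} − x_{Nadir} = 0, so x_{Pike} = 129 − 0.5x_{Nadir}.
At x_{Nadir} = 22: x_{Pike} = 129 − 0.5·22 = 118.

118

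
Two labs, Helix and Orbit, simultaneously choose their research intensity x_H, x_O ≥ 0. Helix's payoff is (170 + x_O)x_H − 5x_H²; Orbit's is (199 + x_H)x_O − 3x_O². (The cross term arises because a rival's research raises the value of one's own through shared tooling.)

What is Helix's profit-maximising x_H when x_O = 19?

18.9

Expanding Helix's payoff: 170x_H + x_Ox_H − 5x_H².
∂π/∂x_H = 170 + x_O − 10x_H = 0, so x_H = 17 + 0.1x_O.
At x_O = 19: x_H = 17 + 0.1·19 = 18.9.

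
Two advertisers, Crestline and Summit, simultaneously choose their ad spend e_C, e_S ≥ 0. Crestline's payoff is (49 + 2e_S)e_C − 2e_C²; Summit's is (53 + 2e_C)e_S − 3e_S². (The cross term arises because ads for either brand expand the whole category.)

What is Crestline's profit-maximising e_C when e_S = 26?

25.25

Expanding Crestline's payoff: 49e_C + 2e_Se_C − 2e_C².
∂π/∂e_C = 49 + 2e_S − 4e_C = 0, so e_C = 12.25 + 0.5e_S.
At e_S = 26: e_C = 12.25 + 0.5·26 = 25.25.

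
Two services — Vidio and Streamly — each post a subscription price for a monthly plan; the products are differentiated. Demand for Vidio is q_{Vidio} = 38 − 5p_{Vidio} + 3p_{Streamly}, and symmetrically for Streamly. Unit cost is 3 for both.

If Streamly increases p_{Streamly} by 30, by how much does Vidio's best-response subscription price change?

9

Vidio's profit: π = (p_{Vidio} − 3)(38 − 5p_{Vidio} + 3p_{Streamly}).
∂π/∂p_{Vidio} = 53 − 10p_{Vidio} + 3p_{Streamly} = 0 ⇒ p_{Vidio} = 5.3 + 0.3p_{Streamly}.
The reaction-function slope is 0.3, so a 30-unit rise in p_{Streamly} moves p_{Vidio} by 0.3 × 30 = 9. Vidio's best response rises — the actions are strategic complements.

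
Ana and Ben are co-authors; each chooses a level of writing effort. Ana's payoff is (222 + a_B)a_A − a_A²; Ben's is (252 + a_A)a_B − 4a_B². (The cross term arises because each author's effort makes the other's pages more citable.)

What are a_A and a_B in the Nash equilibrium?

135.2, 48.4

Expanding Ana's payoff: 222a_A + a_Ba_A − a_A².
∂π/∂a_A = 222 + a_B − 2a_A = 0, so a_A = 111 + 0.5a_B.
Likewise for Ben: a_B = 31.5 + 0.125a_A.
Solving the two reaction functions simultaneously: (1 − (0.5)(0.125))a_A = 111 + 0.5·31.5, so 0.9375a_A = 126.75 and a_A = 135.2.
Then a_B = 31.5 + 0.125·135.2 = 48.4.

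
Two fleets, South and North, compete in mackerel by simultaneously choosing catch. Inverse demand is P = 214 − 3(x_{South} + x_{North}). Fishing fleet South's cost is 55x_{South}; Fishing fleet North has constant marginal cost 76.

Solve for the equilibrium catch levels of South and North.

Fishing fleet South's profit: π = x_{South}(214 − 3(x_{South} + x_{North})) − 55x_{South}.
∂π/∂x_{South} = 159 − 6x_{South} − 3x_{North} = 0, so x_{South} = 26.5 − 0.5x_{North}.
By the same steps for North: x_{North} = 23 − 0.5x_{South}.
Substituting the second reaction function into the first: x_{South} = 26.5 − 0.5(23 − 0.5x_{South}), which gives 0.75x_{South} = 15 ⇒ x_{South} = 20.
Then x_{North} = 23 − 0.5·20 = 13.

20, 13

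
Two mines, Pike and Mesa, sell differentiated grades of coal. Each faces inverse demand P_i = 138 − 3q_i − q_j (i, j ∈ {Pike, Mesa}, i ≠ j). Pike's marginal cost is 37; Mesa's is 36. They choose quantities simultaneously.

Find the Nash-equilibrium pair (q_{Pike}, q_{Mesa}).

14.4, 14.6

Mine Pike's profit: π = q_{Pike}(138 − 3q_{Pike} − q_{Mesa}) − 37q_{Pike}.
∂π/∂q_{Pike} = 101 − 6q_{Pike} − q_{Mesa} = 0 ⇒ q_{Pike} = 101/6 − (1/6)q_{Mesa}.
Similarly q_{Mesa} = 17 − (1/6)q_{Pike}.
Solving the two reaction functions simultaneously: (1 − (−1/6)(−1/6))q_{Pike} = 101/6 − (1/6)·17, so (35/36)q_{Pike} = 14 and q_{Pike} = 14.4.
Then q_{Mesa} = 17 − (1/6)·14.4 = 14.6.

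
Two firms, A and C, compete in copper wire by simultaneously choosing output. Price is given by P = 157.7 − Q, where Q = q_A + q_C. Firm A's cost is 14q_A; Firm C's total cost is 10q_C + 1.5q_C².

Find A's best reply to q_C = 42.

50.85

Firm A's profit: π = q_A(157.7 − (q_A + q_C)) − 14q_A.
∂π/∂q_A = 143.7 − 2q_A − q_C = 0, so q_A = 71.85 − 0.5q_C.
At q_C = 42: q_A = 71.85 − 0.5·42 = 50.85.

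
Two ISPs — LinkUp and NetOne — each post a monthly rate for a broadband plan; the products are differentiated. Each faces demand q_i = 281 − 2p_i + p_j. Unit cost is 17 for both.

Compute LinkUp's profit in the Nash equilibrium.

15488

LinkUp's profit: π = (p_{LinkUp} − 17)(281 − 2p_{LinkUp} + p_{NetOne}).
∂π/∂p_{LinkUp} = 315 − 4p_{LinkUp} + p_{NetOne} = 0 ⇒ p_{LinkUp} = 78.75 + 0.25p_{NetOne}.
Setting p_{LinkUp} = p_{NetOne} in the reaction function: p_{LinkUp} = 78.75 + 0.25p_{LinkUp}, so p_{LinkUp} = 78.75 / 0.75 = 105.
q_{LinkUp} = 281 − 2·105 + 105 = 176.
Profit = (105 − 17)·176 = 15488.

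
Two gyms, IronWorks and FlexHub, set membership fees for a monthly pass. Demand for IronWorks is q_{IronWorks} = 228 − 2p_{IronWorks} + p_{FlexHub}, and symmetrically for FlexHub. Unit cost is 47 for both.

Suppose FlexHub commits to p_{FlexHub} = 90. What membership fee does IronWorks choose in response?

IronWorks's profit: π = (p_{IronWorks} − 47)(228 − 2p_{IronWorks} + p_{FlexHub}).
∂π/∂p_{IronWorks} = 322 − 4p_{IronWorks} + p_{FlexHub} = 0 ⇒ p_{IronWorks} = 80.5 + 0.25p_{FlexHub}.
At p_{FlexHub} = 90: p_{IronWorks} = 80.5 + 0.25·90 = 103.

103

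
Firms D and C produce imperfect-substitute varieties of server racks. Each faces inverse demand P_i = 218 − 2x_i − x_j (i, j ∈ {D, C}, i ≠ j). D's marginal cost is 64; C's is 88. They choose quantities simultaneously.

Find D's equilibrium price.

128.8

Firm D's profit: π = x_D(218 − 2x_D − x_C) − 64x_D.
∂π/∂x_D = 154 − 4x_D − x_C = 0 ⇒ x_D = 38.5 − 0.25x_C.
Similarly x_C = 32.5 − 0.25x_D.
Plugging x_C into D's best response: x_D = 38.5 − 0.25(32.5 − 0.25x_D) ⇒ 0.9375x_D = 30.375, so x_D = 32.4.
Then x_C = 32.5 − 0.25·32.4 = 24.4.
P_D = 218 − 2·32.4 − 24.4 = 128.8.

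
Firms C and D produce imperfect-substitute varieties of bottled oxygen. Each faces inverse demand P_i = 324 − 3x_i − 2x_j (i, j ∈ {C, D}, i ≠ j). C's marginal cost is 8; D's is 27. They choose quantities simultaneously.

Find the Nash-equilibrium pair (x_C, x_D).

Firm C's profit: π = x_C(324 − 3x_C − 2x_D) − 8x_C.
∂π/∂x_C = 316 − 6x_C − 2x_D = 0 ⇒ x_C = 158/3 − (1/3)x_D.
Similarly x_D = 49.5 − (1/3)x_C.
Plugging x_D into C's best response: x_C = 158/3 − (1/3)(49.5 − (1/3)x_C) ⇒ (8/9)x_C = 217/6, so x_C = 40.6875.
Then x_D = 49.5 − (1/3)·40.6875 = 35.9375.

40.6875, 35.9375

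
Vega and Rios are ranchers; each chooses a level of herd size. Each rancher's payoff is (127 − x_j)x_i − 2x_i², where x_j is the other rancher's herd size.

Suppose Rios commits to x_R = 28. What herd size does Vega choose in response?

Vega's payoff is (127 − x_R)x_V − 2x_V².
∂π/∂x_V = 127 − x_R − 4x_V = 0, so x_V = 31.75 − 0.25x_R.
At x_R = 28: x_V = 31.75 − 0.25·28 = 24.75.

24.75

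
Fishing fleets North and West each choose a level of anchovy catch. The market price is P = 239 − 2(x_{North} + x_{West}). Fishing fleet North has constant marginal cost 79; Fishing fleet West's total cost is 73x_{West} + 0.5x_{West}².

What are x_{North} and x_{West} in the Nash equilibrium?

29.25, 21.5

Fishing fleet North's profit: π = x_{North}(239 − 2(x_{North} + x_{West})) − 79x_{North}.
∂π/∂x_{North} = 160 − 4x_{North} − 2x_{West} = 0, so x_{North} = 40 − 0.5x_{West}.
For West: ∂π/∂x_{West} = 166 − 5x_{West} − 2x_{North} = 0 ⇒ x_{West} = 33.2 − 0.4x_{North}.
Solving the two reaction functions simultaneously: (1 − (−0.5)(−0.4))x_{North} = 40 − 0.5·33.2, so 0.8x_{North} = 23.4 and x_{North} = 29.25.
Then x_{West} = 33.2 − 0.4·29.25 = 21.5.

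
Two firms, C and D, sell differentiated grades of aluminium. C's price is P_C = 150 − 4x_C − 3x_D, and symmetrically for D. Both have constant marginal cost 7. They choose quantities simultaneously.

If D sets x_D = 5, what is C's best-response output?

16

Firm C's profit: π = x_C(150 − 4x_C − 3x_D) − 7x_C.
∂π/∂x_C = 143 − 8x_C − 3x_D = 0 ⇒ x_C = 17.875 − 0.375x_D.
At x_D = 5: x_C = 17.875 − 0.375·5 = 16.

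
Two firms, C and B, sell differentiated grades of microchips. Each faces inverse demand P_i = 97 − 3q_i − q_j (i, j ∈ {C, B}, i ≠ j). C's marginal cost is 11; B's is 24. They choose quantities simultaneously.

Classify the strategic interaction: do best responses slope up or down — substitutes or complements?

Firm C's profit: π = q_C(97 − 3q_C − q_B) − 11q_C.
∂π/∂q_C = 86 − 6q_C − q_B = 0 ⇒ q_C = 43/3 − (1/6)q_B.
The best-response slope dq_C/dq_B = −1/6 < 0: the reaction function is downward-sloping, so the choices are strategic substitutes.

strategic substitutes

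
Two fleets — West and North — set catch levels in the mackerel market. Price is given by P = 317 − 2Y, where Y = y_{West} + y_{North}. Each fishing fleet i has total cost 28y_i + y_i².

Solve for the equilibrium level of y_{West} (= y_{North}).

Fishing fleet West's profit: π = y_{West}(317 − 2(y_{West} + y_{North})) − 28y_{West} − y_{West}².
∂π/∂y_{West} = 289 − 6y_{West} − 2y_{North} = 0, so y_{West} = 289/6 − (1/3)y_{North}.
By symmetry y_{North} = y_{West}; substituting into the reaction function, (4/3)y_{West} = 289/6 and y_{West} = 36.125.

36.125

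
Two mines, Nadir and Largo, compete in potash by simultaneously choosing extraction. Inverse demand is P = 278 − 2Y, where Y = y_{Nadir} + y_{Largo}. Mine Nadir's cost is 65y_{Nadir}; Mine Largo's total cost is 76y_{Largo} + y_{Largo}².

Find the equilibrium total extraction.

Mine Nadir's profit: π = y_{Nadir}(278 − 2(y_{Nadir} + y_{Largo})) − 65y_{Nadir}.
∂π/∂y_{Nadir} = 213 − 4y_{Nadir} − 2y_{Largo} = 0, so y_{Nadir} = 53.25 − 0.5y_{Largo}.
For Largo: ∂π/∂y_{Largo} = 202 − 6y_{Largo} − 2y_{Nadir} = 0 ⇒ y_{Largo} = 101/3 − (1/3)y_{Nadir}.
Plugging y_{Largo} into Nadir's best response: y_{Nadir} = 53.25 − 0.5(101/3 − (1/3)y_{Nadir}) ⇒ (5/6)y_{Nadir} = 437/12, so y_{Nadir} = 43.7.
Then y_{Largo} = 101/3 − (1/3)·43.7 = 19.1.
Total extraction: 43.7 + 19.1 = 62.8.

62.8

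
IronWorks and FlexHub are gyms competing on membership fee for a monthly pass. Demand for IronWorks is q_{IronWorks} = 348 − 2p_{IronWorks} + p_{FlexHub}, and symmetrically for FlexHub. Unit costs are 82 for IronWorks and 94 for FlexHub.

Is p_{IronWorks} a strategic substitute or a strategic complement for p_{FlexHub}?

strategic complements

IronWorks's profit: π = (p_{IronWorks} − 82)(348 − 2p_{IronWorks} + p_{FlexHub}).
∂π/∂p_{IronWorks} = 512 − 4p_{IronWorks} + p_{FlexHub} = 0 ⇒ p_{IronWorks} = 128 + 0.25p_{FlexHub}.
The best-response slope dp_{IronWorks}/dp_{FlexHub} = 0.25 > 0: the reaction function is upward-sloping, so the choices are strategic complements.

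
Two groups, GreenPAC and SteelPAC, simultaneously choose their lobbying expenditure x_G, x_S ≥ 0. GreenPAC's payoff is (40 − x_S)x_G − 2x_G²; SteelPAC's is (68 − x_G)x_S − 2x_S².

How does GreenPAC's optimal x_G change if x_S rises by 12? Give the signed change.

Expanding GreenPAC's payoff: 40x_G − x_Sx_G − 2x_G².
∂π/∂x_G = 40 − x_S − 4x_G = 0, so x_G = 10 − 0.25x_S.
The reaction-function slope is −0.25, so a 12-unit rise in x_S moves x_G by −0.25 × 12 = −3. GreenPAC's best response falls — the actions are strategic substitutes.

-3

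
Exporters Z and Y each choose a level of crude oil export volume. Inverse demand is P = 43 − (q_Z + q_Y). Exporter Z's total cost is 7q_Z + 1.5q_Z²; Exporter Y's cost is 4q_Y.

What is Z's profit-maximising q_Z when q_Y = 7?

5.8

Exporter Z's profit: π = q_Z(43 − (q_Z + q_Y)) − 7q_Z − 1.5q_Z².
∂π/∂q_Z = 36 − 5q_Z − q_Y = 0, so q_Z = 7.2 − 0.2q_Y.
At q_Y = 7: q_Z = 7.2 − 0.2·7 = 5.8.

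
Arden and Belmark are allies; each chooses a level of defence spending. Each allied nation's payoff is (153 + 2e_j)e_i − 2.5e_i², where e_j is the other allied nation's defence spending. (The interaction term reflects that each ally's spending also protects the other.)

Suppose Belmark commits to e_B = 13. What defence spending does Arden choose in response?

35.8

Arden's payoff is (153 + 2e_B)e_A − 2.5e_A².
∂π/∂e_A = 153 + 2e_B − 5e_A = 0, so e_A = 30.6 + 0.4e_B.
At e_B = 13: e_A = 30.6 + 0.4·13 = 35.8.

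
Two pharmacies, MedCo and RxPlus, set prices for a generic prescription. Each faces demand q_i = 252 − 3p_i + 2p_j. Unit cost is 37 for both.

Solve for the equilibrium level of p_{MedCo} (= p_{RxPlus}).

MedCo's profit: π = (p_{MedCo} − 37)(252 − 3p_{MedCo} + 2p_{RxPlus}).
∂π/∂p_{MedCo} = 363 − 6p_{MedCo} + 2p_{RxPlus} = 0 ⇒ p_{MedCo} = 60.5 + (1/3)p_{RxPlus}.
By symmetry p_{RxPlus} = p_{MedCo}; substituting into the reaction function, (2/3)p_{MedCo} = 60.5 and p_{MedCo} = 90.75.

90.75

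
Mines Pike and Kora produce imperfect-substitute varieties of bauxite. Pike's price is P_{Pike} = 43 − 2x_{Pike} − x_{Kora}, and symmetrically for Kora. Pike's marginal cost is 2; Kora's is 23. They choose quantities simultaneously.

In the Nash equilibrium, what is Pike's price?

Mine Pike's profit: π = x_{Pike}(43 − 2x_{Pike} − x_{Kora}) − 2x_{Pike}.
∂π/∂x_{Pike} = 41 − 4x_{Pike} − x_{Kora} = 0 ⇒ x_{Pike} = 10.25 − 0.25x_{Kora}.
Similarly x_{Kora} = 5 − 0.25x_{Pike}.
Solving the two reaction functions simultaneously: (1 − (−0.25)(−0.25))x_{Pike} = 10.25 − 0.25·5, so 0.9375x_{Pike} = 9 and x_{Pike} = 9.6.
Then x_{Kora} = 5 − 0.25·9.6 = 2.6.
P_{Pike} = 43 − 2·9.6 − 2.6 = 21.2.

21.2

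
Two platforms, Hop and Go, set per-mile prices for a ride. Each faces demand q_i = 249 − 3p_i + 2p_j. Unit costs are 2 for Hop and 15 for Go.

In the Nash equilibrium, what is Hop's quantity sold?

192.5625

Hop's profit: π = (p_{Hop} − 2)(249 − 3p_{Hop} + 2p_{Go}).
∂π/∂p_{Hop} = 255 − 6p_{Hop} + 2p_{Go} = 0 ⇒ p_{Hop} = 42.5 + (1/3)p_{Go}.
Similarly p_{Go} = 49 + (1/3)p_{Hop}.
Solving the two reaction functions simultaneously: (1 − (1/3)(1/3))p_{Hop} = 42.5 + (1/3)·49, so (8/9)p_{Hop} = 353/6 and p_{Hop} = 66.1875.
Then p_{Go} = 49 + (1/3)·66.1875 = 71.0625.
q_{Hop} = 249 − 3·66.1875 + 2·71.0625 = 192.5625.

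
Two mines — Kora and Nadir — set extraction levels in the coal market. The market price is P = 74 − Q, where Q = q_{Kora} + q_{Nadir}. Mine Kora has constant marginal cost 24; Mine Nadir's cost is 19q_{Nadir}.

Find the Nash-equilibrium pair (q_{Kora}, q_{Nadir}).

15, 20

Mine Kora's profit: π = q_{Kora}(74 − (q_{Kora} + q_{Nadir})) − 24q_{Kora}.
∂π/∂q_{Kora} = 50 − 2q_{Kora} − q_{Nadir} = 0, so q_{Kora} = 25 − 0.5q_{Nadir}.
By the same steps for Nadir: q_{Nadir} = 27.5 − 0.5q_{Kora}.
Substituting the second reaction function into the first: q_{Kora} = 25 − 0.5(27.5 − 0.5q_{Kora}), which gives 0.75q_{Kora} = 11.25 ⇒ q_{Kora} = 15.
Then q_{Nadir} = 27.5 − 0.5·15 = 20.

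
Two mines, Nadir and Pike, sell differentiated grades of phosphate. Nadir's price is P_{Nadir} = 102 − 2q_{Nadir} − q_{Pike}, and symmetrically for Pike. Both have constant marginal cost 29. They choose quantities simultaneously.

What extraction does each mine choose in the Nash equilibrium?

14.6

Mine Nadir's profit: π = q_{Nadir}(102 − 2q_{Nadir} − q_{Pike}) − 29q_{Nadir}.
∂π/∂q_{Nadir} = 73 − 4q_{Nadir} − q_{Pike} = 0 ⇒ q_{Nadir} = 18.25 − 0.25q_{Pike}.
Setting q_{Nadir} = q_{Pike} in the reaction function: q_{Nadir} = 18.25 − 0.25q_{Nadir}, so q_{Nadir} = 18.25 / 1.25 = 14.6.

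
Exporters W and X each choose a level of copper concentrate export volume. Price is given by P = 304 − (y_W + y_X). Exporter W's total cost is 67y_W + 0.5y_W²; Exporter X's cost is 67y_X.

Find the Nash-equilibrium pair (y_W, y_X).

Exporter W's profit: π = y_W(304 − (y_W + y_X)) − 67y_W − 0.5y_W².
∂π/∂y_W = 237 − 3y_W − y_X = 0, so y_W = 79 − (1/3)y_X.
For X: ∂π/∂y_X = 237 − 2y_X − y_W = 0 ⇒ y_X = 118.5 − 0.5y_W.
Plugging y_X into W's best response: y_W = 79 − (1/3)(118.5 − 0.5y_W) ⇒ (5/6)y_W = 39.5, so y_W = 47.4.
Then y_X = 118.5 − 0.5·47.4 = 94.8.

47.4, 94.8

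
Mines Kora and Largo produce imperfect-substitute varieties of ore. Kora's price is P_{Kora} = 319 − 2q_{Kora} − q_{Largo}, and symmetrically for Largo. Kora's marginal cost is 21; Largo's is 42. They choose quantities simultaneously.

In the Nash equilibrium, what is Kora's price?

Mine Kora's profit: π = q_{Kora}(319 − 2q_{Kora} − q_{Largo}) − 21q_{Kora}.
∂π/∂q_{Kora} = 298 − 4q_{Kora} − q_{Largo} = 0 ⇒ q_{Kora} = 74.5 − 0.25q_{Largo}.
Similarly q_{Largo} = 69.25 − 0.25q_{Kora}.
Plugging q_{Largo} into Kora's best response: q_{Kora} = 74.5 − 0.25(69.25 − 0.25q_{Kora}) ⇒ 0.9375q_{Kora} = 57.1875, so q_{Kora} = 61.
Then q_{Largo} = 69.25 − 0.25·61 = 54.
P_{Kora} = 319 − 2·61 − 54 = 143.

143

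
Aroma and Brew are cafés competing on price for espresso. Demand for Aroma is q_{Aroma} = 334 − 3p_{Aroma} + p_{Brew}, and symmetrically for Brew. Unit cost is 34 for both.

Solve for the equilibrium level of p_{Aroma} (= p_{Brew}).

Aroma's profit: π = (p_{Aroma} − 34)(334 − 3p_{Aroma} + p_{Brew}).
∂π/∂p_{Aroma} = 436 − 6p_{Aroma} + p_{Brew} = 0 ⇒ p_{Aroma} = 218/3 + (1/6)p_{Brew}.
The game is symmetric, so in equilibrium p_{Brew} = p_{Aroma}: the reaction function gives (5/6)p_{Aroma} = 218/3, hence p_{Aroma} = 87.2.

87.2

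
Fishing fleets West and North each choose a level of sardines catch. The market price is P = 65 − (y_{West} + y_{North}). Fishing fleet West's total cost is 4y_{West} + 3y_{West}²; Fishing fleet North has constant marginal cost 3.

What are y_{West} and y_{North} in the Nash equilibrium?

4, 29

Fishing fleet West's profit: π = y_{West}(65 − (y_{West} + y_{North})) − 4y_{West} − 3y_{West}².
∂π/∂y_{West} = 61 − 8y_{West} − y_{North} = 0, so y_{West} = 7.625 − 0.125y_{North}.
For North: ∂π/∂y_{North} = 62 − 2y_{North} − y_{West} = 0 ⇒ y_{North} = 31 − 0.5y_{West}.
Plugging y_{North} into West's best response: y_{West} = 7.625 − 0.125(31 − 0.5y_{West}) ⇒ 0.9375y_{West} = 3.75, so y_{West} = 4.
Then y_{North} = 31 − 0.5·4 = 29.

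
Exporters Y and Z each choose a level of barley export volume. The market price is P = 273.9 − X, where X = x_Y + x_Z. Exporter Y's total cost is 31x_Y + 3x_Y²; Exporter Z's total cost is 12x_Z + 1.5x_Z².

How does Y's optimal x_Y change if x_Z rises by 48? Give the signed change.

Exporter Y's profit: π = x_Y(273.9 − (x_Y + x_Z)) − 31x_Y − 3x_Y².
∂π/∂x_Y = 242.9 − 8x_Y − x_Z = 0, so x_Y = 30.3625 − 0.125x_Z.
The reaction-function slope is −0.125, so a 48-unit rise in x_Z moves x_Y by −0.125 × 48 = −6. Y's best response falls — the actions are strategic substitutes.

-6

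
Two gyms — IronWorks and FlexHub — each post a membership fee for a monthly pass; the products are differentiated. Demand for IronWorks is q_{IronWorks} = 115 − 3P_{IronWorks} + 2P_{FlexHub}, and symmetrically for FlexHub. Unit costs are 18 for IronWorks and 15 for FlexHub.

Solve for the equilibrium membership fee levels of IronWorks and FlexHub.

IronWorks's profit: π = (P_{IronWorks} − 18)(115 − 3P_{IronWorks} + 2P_{FlexHub}).
∂π/∂P_{IronWorks} = 169 − 6P_{IronWorks} + 2P_{FlexHub} = 0 ⇒ P_{IronWorks} = 169/6 + (1/3)P_{FlexHub}.
Similarly P_{FlexHub} = 80/3 + (1/3)P_{IronWorks}.
Plugging P_{FlexHub} into IronWorks's best response: P_{IronWorks} = 169/6 + (1/3)(80/3 + (1/3)P_{IronWorks}) ⇒ (8/9)P_{IronWorks} = 667/18, so P_{IronWorks} = 41.6875.
Then P_{FlexHub} = 80/3 + (1/3)·41.6875 = 40.5625.

41.6875, 40.5625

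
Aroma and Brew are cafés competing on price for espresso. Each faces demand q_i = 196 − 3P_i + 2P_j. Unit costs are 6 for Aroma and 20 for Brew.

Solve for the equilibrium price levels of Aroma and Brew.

56.125, 61.375

Aroma's profit: π = (P_{Aroma} − 6)(196 − 3P_{Aroma} + 2P_{Brew}).
∂π/∂P_{Aroma} = 214 − 6P_{Aroma} + 2P_{Brew} = 0 ⇒ P_{Aroma} = 107/3 + (1/3)P_{Brew}.
Similarly P_{Brew} = 128/3 + (1/3)P_{Aroma}.
Plugging P_{Brew} into Aroma's best response: P_{Aroma} = 107/3 + (1/3)(128/3 + (1/3)P_{Aroma}) ⇒ (8/9)P_{Aroma} = 449/9, so P_{Aroma} = 56.125.
Then P_{Brew} = 128/3 + (1/3)·56.125 = 61.375.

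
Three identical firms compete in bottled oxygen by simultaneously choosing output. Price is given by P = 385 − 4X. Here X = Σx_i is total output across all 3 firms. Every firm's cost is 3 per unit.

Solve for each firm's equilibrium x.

23.875

A representative firm's profit is π_i = x_i(385 − 4X) − 3x_i, with X = x_i + Σ_{j≠i} x_j.
First-order condition: 382 − 8x_i − 4Σ_{j≠i} x_j = 0.
In a symmetric equilibrium every firm chooses the same x, so Σ_{j≠i} x_j = 2x. The condition becomes 382 − 16x = 0, giving x = 382/16 = 23.875.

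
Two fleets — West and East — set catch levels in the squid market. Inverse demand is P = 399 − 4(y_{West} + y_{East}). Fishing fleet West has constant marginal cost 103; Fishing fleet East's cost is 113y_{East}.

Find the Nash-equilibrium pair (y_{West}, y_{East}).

25.5, 23

Fishing fleet West's profit: π = y_{West}(399 − 4(y_{West} + y_{East})) − 103y_{West}.
∂π/∂y_{West} = 296 − 8y_{West} − 4y_{East} = 0, so y_{West} = 37 − 0.5y_{East}.
By the same steps for East: y_{East} = 35.75 − 0.5y_{West}.
Plugging y_{East} into West's best response: y_{West} = 37 − 0.5(35.75 − 0.5y_{West}) ⇒ 0.75y_{West} = 19.125, so y_{West} = 25.5.
Then y_{East} = 35.75 − 0.5·25.5 = 23.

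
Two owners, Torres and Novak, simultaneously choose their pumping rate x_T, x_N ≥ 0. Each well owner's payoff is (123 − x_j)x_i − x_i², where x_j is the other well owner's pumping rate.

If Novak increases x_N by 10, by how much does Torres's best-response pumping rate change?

Torres's payoff is (123 − x_N)x_T − x_T².
∂π/∂x_T = 123 − x_N − 2x_T = 0, so x_T = 61.5 − 0.5x_N.
The reaction-function slope is −0.5, so a 10-unit rise in x_N moves x_T by −0.5 × 10 = −5. Torres's best response falls — the actions are strategic substitutes.

-5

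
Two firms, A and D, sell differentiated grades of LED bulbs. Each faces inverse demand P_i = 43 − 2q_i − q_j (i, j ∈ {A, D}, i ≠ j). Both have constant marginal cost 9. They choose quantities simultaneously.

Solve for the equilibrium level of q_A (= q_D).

6.8

Firm A's profit: π = q_A(43 − 2q_A − q_D) − 9q_A.
∂π/∂q_A = 34 − 4q_A − q_D = 0 ⇒ q_A = 8.5 − 0.25q_D.
The game is symmetric, so in equilibrium q_D = q_A: the reaction function gives 1.25q_A = 8.5, hence q_A = 6.8.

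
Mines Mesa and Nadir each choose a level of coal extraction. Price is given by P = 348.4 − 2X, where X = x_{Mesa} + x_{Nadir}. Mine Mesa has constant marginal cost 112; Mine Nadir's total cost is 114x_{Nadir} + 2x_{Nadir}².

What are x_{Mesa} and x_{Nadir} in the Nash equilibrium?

50.8, 16.6

Mine Mesa's profit: π = x_{Mesa}(348.4 − 2(x_{Mesa} + x_{Nadir})) − 112x_{Mesa}.
∂π/∂x_{Mesa} = 236.4 − 4x_{Mesa} − 2x_{Nadir} = 0, so x_{Mesa} = 59.1 − 0.5x_{Nadir}.
For Nadir: ∂π/∂x_{Nadir} = 234.4 − 8x_{Nadir} − 2x_{Mesa} = 0 ⇒ x_{Nadir} = 29.3 − 0.25x_{Mesa}.
Solving the two reaction functions simultaneously: (1 − (−0.5)(−0.25))x_{Mesa} = 59.1 − 0.5·29.3, so 0.875x_{Mesa} = 44.45 and x_{Mesa} = 50.8.
Then x_{Nadir} = 29.3 − 0.25·50.8 = 16.6.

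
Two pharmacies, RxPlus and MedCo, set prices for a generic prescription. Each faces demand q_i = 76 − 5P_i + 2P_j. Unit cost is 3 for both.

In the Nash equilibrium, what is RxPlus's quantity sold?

RxPlus's profit: π = (P_{RxPlus} − 3)(76 − 5P_{RxPlus} + 2P_{MedCo}).
∂π/∂P_{RxPlus} = 91 − 10P_{RxPlus} + 2P_{MedCo} = 0 ⇒ P_{RxPlus} = 9.1 + 0.2P_{MedCo}.
The game is symmetric, so in equilibrium P_{MedCo} = P_{RxPlus}: the reaction function gives 0.8P_{RxPlus} = 9.1, hence P_{RxPlus} = 11.375.
q_{RxPlus} = 76 − 5·11.375 + 2·11.375 = 41.875.

41.875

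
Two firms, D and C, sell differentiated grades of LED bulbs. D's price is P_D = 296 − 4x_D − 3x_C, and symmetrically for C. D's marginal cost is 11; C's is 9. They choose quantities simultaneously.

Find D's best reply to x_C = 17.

Firm D's profit: π = x_D(296 − 4x_D − 3x_C) − 11x_D.
∂π/∂x_D = 285 − 8x_D − 3x_C = 0 ⇒ x_D = 35.625 − 0.375x_C.
At x_C = 17: x_D = 35.625 − 0.375·17 = 29.25.

29.25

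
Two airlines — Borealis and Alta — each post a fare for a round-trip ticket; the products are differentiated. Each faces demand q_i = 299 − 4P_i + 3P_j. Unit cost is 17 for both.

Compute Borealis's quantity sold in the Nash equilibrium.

225.6

Borealis's profit: π = (P_{Borealis} − 17)(299 − 4P_{Borealis} + 3P_{Alta}).
∂π/∂P_{Borealis} = 367 − 8P_{Borealis} + 3P_{Alta} = 0 ⇒ P_{Borealis} = 45.875 + 0.375P_{Alta}.
Setting P_{Borealis} = P_{Alta} in the reaction function: P_{Borealis} = 45.875 + 0.375P_{Borealis}, so P_{Borealis} = 45.875 / 0.625 = 73.4.
q_{Borealis} = 299 − 4·73.4 + 3·73.4 = 225.6.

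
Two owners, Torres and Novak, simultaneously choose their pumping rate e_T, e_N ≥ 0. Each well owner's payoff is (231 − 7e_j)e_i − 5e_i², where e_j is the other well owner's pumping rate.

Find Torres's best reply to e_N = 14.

Torres's payoff is (231 − 7e_N)e_T − 5e_T².
∂π/∂e_T = 231 − 7e_N − 10e_T = 0, so e_T = 23.1 − 0.7e_N.
At e_N = 14: e_T = 23.1 − 0.7·14 = 13.3.

13.3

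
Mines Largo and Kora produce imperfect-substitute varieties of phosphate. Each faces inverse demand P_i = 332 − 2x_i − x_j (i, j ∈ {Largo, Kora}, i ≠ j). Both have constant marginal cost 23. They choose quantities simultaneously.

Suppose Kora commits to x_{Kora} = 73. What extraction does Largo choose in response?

Mine Largo's profit: π = x_{Largo}(332 − 2x_{Largo} − x_{Kora}) − 23x_{Largo}.
∂π/∂x_{Largo} = 309 − 4x_{Largo} − x_{Kora} = 0 ⇒ x_{Largo} = 77.25 − 0.25x_{Kora}.
At x_{Kora} = 73: x_{Largo} = 77.25 − 0.25·73 = 59.

59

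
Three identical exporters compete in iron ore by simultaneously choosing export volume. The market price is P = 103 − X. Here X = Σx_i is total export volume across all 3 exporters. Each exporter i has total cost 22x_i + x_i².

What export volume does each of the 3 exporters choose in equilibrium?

A representative exporter's profit is π_i = x_i(103 − X) − 22x_i − x_i², with X = x_i + Σ_{j≠i} x_j.
First-order condition: 81 − 4x_i − Σ_{j≠i} x_j = 0.
With identical exporters, set every x_j = x: then 81 − 4x − 2x = 0, i.e. x = 81/6 = 13.5.

13.5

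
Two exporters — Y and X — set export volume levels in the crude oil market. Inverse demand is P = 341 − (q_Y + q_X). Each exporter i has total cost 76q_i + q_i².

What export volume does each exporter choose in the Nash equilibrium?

Exporter Y's profit: π = q_Y(341 − (q_Y + q_X)) − 76q_Y − q_Y².
∂π/∂q_Y = 265 − 4q_Y − q_X = 0, so q_Y = 66.25 − 0.25q_X.
By symmetry q_X = q_Y; substituting into the reaction function, 1.25q_Y = 66.25 and q_Y = 53.

53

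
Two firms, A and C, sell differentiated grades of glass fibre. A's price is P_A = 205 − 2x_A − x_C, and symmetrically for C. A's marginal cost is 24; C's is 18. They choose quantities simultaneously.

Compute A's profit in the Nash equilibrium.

Firm A's profit: π = x_A(205 − 2x_A − x_C) − 24x_A.
∂π/∂x_A = 181 − 4x_A − x_C = 0 ⇒ x_A = 45.25 − 0.25x_C.
Similarly x_C = 46.75 − 0.25x_A.
Solving the two reaction functions simultaneously: (1 − (−0.25)(−0.25))x_A = 45.25 − 0.25·46.75, so 0.9375x_A = 33.5625 and x_A = 35.8.
Then x_C = 46.75 − 0.25·35.8 = 37.8.
P_A = 205 − 2·35.8 − 37.8 = 95.6.
Profit = (95.6 − 24)·35.8 = 2563.28.

2563.28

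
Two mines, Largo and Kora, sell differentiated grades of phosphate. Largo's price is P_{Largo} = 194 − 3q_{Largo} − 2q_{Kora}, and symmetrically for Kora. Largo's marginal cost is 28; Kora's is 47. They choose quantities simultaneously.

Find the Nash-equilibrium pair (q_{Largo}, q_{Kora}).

Mine Largo's profit: π = q_{Largo}(194 − 3q_{Largo} − 2q_{Kora}) − 28q_{Largo}.
∂π/∂q_{Largo} = 166 − 6q_{Largo} − 2q_{Kora} = 0 ⇒ q_{Largo} = 83/3 − (1/3)q_{Kora}.
Similarly q_{Kora} = 24.5 − (1/3)q_{Largo}.
Solving the two reaction functions simultaneously: (1 − (−1/3)(−1/3))q_{Largo} = 83/3 − (1/3)·24.5, so (8/9)q_{Largo} = 19.5 and q_{Largo} = 21.9375.
Then q_{Kora} = 24.5 − (1/3)·21.9375 = 17.1875.

21.9375, 17.1875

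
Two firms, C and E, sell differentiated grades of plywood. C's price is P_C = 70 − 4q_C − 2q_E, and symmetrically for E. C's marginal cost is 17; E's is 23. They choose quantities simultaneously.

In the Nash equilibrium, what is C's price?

39

Firm C's profit: π = q_C(70 − 4q_C − 2q_E) − 17q_C.
∂π/∂q_C = 53 − 8q_C − 2q_E = 0 ⇒ q_C = 6.625 − 0.25q_E.
Similarly q_E = 5.875 − 0.25q_C.
Plugging q_E into C's best response: q_C = 6.625 − 0.25(5.875 − 0.25q_C) ⇒ 0.9375q_C = 165/32, so q_C = 5.5.
Then q_E = 5.875 − 0.25·5.5 = 4.5.
P_C = 70 − 4·5.5 − 2·4.5 = 39.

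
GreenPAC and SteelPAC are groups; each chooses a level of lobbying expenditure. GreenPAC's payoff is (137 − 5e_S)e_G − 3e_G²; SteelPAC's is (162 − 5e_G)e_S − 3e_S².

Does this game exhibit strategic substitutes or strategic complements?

strategic substitutes

Expanding GreenPAC's payoff: 137e_G − 5e_Se_G − 3e_G².
∂π/∂e_G = 137 − 5e_S − 6e_G = 0, so e_G = 137/6 − (5/6)e_S.
The best-response slope de_G/de_S = −5/6 < 0: the reaction function is downward-sloping, so the choices are strategic substitutes.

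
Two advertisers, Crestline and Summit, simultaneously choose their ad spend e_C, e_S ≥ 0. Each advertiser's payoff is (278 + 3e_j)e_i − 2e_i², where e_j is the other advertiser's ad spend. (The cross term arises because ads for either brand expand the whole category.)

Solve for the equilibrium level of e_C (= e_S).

Crestline's payoff is (278 + 3e_S)e_C − 2e_C².
∂π/∂e_C = 278 + 3e_S − 4e_C = 0, so e_C = 69.5 + 0.75e_S.
The game is symmetric, so in equilibrium e_S = e_C: the reaction function gives 0.25e_C = 69.5, hence e_C = 278.

278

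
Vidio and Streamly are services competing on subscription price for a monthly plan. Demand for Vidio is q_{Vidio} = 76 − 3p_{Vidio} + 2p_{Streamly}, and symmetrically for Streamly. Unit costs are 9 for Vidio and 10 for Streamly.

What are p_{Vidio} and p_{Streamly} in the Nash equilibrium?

Vidio's profit: π = (p_{Vidio} − 9)(76 − 3p_{Vidio} + 2p_{Streamly}).
∂π/∂p_{Vidio} = 103 − 6p_{Vidio} + 2p_{Streamly} = 0 ⇒ p_{Vidio} = 103/6 + (1/3)p_{Streamly}.
Similarly p_{Streamly} = 53/3 + (1/3)p_{Vidio}.
Plugging p_{Streamly} into Vidio's best response: p_{Vidio} = 103/6 + (1/3)(53/3 + (1/3)p_{Vidio}) ⇒ (8/9)p_{Vidio} = 415/18, so p_{Vidio} = 25.9375.
Then p_{Streamly} = 53/3 + (1/3)·25.9375 = 26.3125.

25.9375, 26.3125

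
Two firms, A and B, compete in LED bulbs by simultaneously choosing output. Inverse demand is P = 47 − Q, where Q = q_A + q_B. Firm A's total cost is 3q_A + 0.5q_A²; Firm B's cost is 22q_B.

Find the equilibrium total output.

18.8

Firm A's profit: π = q_A(47 − (q_A + q_B)) − 3q_A − 0.5q_A².
∂π/∂q_A = 44 − 3q_A − q_B = 0, so q_A = 44/3 − (1/3)q_B.
For B: ∂π/∂q_B = 25 − 2q_B − q_A = 0 ⇒ q_B = 12.5 − 0.5q_A.
Solving the two reaction functions simultaneously: (1 − (−1/3)(−0.5))q_A = 44/3 − (1/3)·12.5, so (5/6)q_A = 10.5 and q_A = 12.6.
Then q_B = 12.5 − 0.5·12.6 = 6.2.
Total output: 12.6 + 6.2 = 18.8.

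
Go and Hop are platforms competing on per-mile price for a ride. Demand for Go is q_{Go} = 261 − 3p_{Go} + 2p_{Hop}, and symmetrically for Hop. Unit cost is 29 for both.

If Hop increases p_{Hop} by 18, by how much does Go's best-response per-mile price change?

6

Go's profit: π = (p_{Go} − 29)(261 − 3p_{Go} + 2p_{Hop}).
∂π/∂p_{Go} = 348 − 6p_{Go} + 2p_{Hop} = 0 ⇒ p_{Go} = 58 + (1/3)p_{Hop}.
The reaction-function slope is 1/3, so an 18-unit rise in p_{Hop} moves p_{Go} by 1/3 × 18 = 6. Go's best response rises — the actions are strategic complements.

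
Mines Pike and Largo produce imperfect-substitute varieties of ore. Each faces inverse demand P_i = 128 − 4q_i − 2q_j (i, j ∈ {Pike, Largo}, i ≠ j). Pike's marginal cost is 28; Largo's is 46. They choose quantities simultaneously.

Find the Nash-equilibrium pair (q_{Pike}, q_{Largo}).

10.6, 7.6

Mine Pike's profit: π = q_{Pike}(128 − 4q_{Pike} − 2q_{Largo}) − 28q_{Pike}.
∂π/∂q_{Pike} = 100 − 8q_{Pike} − 2q_{Largo} = 0 ⇒ q_{Pike} = 12.5 − 0.25q_{Largo}.
Similarly q_{Largo} = 10.25 − 0.25q_{Pike}.
Solving the two reaction functions simultaneously: (1 − (−0.25)(−0.25))q_{Pike} = 12.5 − 0.25·10.25, so 0.9375q_{Pike} = 9.9375 and q_{Pike} = 10.6.
Then q_{Largo} = 10.25 − 0.25·10.6 = 7.6.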